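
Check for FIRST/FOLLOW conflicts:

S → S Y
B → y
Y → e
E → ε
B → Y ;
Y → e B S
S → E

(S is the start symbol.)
Yes. S → S Y with FOLLOW(S) on { 'e' }

A FIRST/FOLLOW conflict occurs when a non-terminal N has a nullable alternative N → β (β ⇒* ε) and another alternative N → α with FIRST(α) ∩ FOLLOW(N) ≠ ∅: on such a lookahead the parser cannot decide between expanding α and letting N vanish via β.

Nullable non-terminals: E, S.
FIRST sets used below: FIRST(S) = { 'e', ε }, FIRST(Y) = { 'e' }, FIRST(E) = { ε }
E has a nullable alternative but only one production, so nothing to check.

S: nullable alternative(s) S → E; FOLLOW(S) = { $, ';', 'e' }
  S → S Y: FIRST \ {ε} = { 'e' } — overlaps FOLLOW(S) on { 'e' }: CONFLICT
  S → E: FIRST \ {ε} = { } — this is the only nullable alternative, skip

B, Y have no nullable alternative, so no FIRST/FOLLOW check is needed there.

So the grammar has 1 FIRST/FOLLOW conflict (marked CONFLICT above).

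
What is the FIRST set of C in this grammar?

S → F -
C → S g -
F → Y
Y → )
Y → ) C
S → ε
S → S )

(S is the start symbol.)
{ ')', 'g' }

To compute FIRST(C), examine every production with C on the left-hand side, reading each right-hand side left to right until a non-nullable symbol is reached.

FIRST sets of the other non-terminals involved (by the same procedure, iterated to a fixed point):
  FIRST(S) = { ')', ε }

From C → S g -:
  - S is a non-terminal: add FIRST(S) \ {ε} = { ')' }
    S is nullable, so continue to the next symbol
  - g is a terminal: add 'g' and stop

Collecting: FIRST(C) = { ')', 'g' }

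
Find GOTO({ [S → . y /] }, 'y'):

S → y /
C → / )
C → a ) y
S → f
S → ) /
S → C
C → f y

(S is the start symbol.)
{ [S → y . /] }

GOTO(I, 'y') = CLOSURE({ [A → αX.β] : [A → α.Xβ] ∈ I, X = 'y' })

Items with dot before 'y', with the dot advanced:
  [S → . y /] → [S → y . /]
Closure adds nothing (no advanced item has the dot before a non-terminal).

GOTO = { [S → y . /] }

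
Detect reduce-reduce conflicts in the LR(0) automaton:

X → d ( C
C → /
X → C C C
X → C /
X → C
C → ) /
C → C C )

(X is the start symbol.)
Yes — I11: [C → / .] vs [X → C / .]

Augment with X' → X and build the canonical LR(0) collection (I0 = CLOSURE({[X' → . X]}), then GOTO on every symbol after a dot until no new states appear). It has 14 states:
  I0: { [C → . ) /], [C → . /], [C → . C C )], [X → . C /], [X → . C C C], [X → . C], [X → . d ( C], [X' → . X] }  — shift
  I1: { [C → ) . /] }  — shift
  I2: { [C → / .] }  — reduce
  I3: { [C → . ) /], [C → . /], [C → . C C )], [C → C . C )], [X → C . /], [X → C . C C], [X → C .] }  — shift, reduce
  I4: { [X' → X .] }  — accept
  I5: { [X → d . ( C] }  — shift
  I6: { [C → . ) /], [C → . /], [C → . C C )], [X → d ( . C] }  — shift
  I7: { [C → . ) /], [C → . /], [C → . C C )], [C → C . C )], [X → d ( C .] }  — shift, reduce
  I8: { [C → . ) /], [C → . /], [C → . C C )], [C → C . C )], [C → C C . )] }  — shift
  I9: { [C → ) . /], [C → C C ) .] }  — shift, reduce
  I10: { [C → ) / .] }  — reduce
  I11: { [C → / .], [X → C / .] }  — 2 reduces
  I12: { [C → . ) /], [C → . /], [C → . C C )], [C → C . C )], [C → C C . )], [X → C C . C] }  — shift
  I13: { [C → . ) /], [C → . /], [C → . C C )], [C → C . C )], [C → C C . )], [X → C C C .] }  — shift, reduce

I11 contains complete items [C → / .], [X → C / .] — reduce-reduce conflict.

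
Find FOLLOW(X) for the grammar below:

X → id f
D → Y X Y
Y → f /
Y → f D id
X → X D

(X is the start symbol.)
{ $, 'f' }

To compute FOLLOW(X), find every occurrence of X on a right-hand side N → α X β: add FIRST(β) \ {ε}, and if β is empty or nullable also add FOLLOW(N). Iterate to a fixed point.

X is the start symbol, so $ ∈ FOLLOW(X).
In D → Y X Y: X is followed by Y, add FIRST(Y) \ {ε} = { 'f' }
In X → X D: X is followed by D, add FIRST(D) \ {ε} = { 'f' }

Taking the union: FOLLOW(X) = { $, 'f' }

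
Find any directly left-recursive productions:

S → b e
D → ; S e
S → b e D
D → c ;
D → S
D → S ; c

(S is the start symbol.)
Direct left recursion occurs when N → N α for some non-terminal N (the right-hand side begins with the left-hand side itself).

S → b e: starts with b
D → ; S e: starts with ';'
S → b e D: starts with b
D → c ;: starts with c
D → S: starts with S
D → S ; c: starts with S

No direct left recursion found.

Answer: No direct left recursion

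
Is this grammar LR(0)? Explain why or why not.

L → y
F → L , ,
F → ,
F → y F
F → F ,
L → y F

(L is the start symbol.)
No. Shift-reduce conflict between [L → y .] and [F → . ,]

Augment with L' → L and build the canonical LR(0) collection (I0 = CLOSURE({[L' → . L]}), then GOTO on every symbol after a dot until no new states appear). It has 11 states:
  I0: { [L → . y F], [L → . y], [L' → . L] }  — shift
  I1: { [L' → L .] }  — accept
  I2: { [F → . ,], [F → . F ,], [F → . L , ,], [F → . y F], [L → . y F], [L → . y], [L → y . F], [L → y .] }  — shift, reduce
  I3: { [F → , .] }  — reduce
  I4: { [F → F . ,], [L → y F .] }  — shift, reduce
  I5: { [F → L . , ,] }  — shift
  I6: { [F → . ,], [F → . F ,], [F → . L , ,], [F → . y F], [F → y . F], [L → . y F], [L → . y], [L → y . F], [L → y .] }  — shift, reduce
  I7: { [F → F . ,], [F → y F .], [L → y F .] }  — shift, 2 reduces
  I8: { [F → F , .] }  — reduce
  I9: { [F → L , . ,] }  — shift
  I10: { [F → L , , .] }  — reduce

Conflict in state I2:
  Shift-reduce conflict between [L → y .] and [F → . ,]
So the grammar is NOT LR(0).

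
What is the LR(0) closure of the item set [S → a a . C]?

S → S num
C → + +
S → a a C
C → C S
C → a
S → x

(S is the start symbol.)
Start with: [S → a a . C]
  [S → a a . C] has the dot before C: add [C → . + +], [C → . C S], [C → . a]
No further items can be added.

CLOSURE = { [C → . + +], [C → . C S], [C → . a], [S → a a . C] }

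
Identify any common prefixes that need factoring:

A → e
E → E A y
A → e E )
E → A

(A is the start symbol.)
Yes, A has productions with common prefix 'e'

Left-factoring is needed when two productions for the same non-terminal
share a common prefix on the right-hand side.

Productions for A:
  A → e
  A → e E )
Productions for E:
  E → E A y
  E → A

Found common prefix 'e' in productions for A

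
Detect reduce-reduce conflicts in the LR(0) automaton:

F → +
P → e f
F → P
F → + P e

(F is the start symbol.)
No reduce-reduce conflicts

A reduce-reduce conflict occurs when an LR(0) state has two complete items [A → α .] and [B → β .] — both call for a reduction, and with no lookahead the parser cannot choose between them.

Augment with F' → F and build the canonical LR(0) collection (I0 = CLOSURE({[F' → . F]}), then GOTO on every symbol after a dot until no new states appear). It has 8 states:
  I0: { [F → . + P e], [F → . +], [F → . P], [F' → . F], [P → . e f] }  — shift
  I1: { [F → + . P e], [F → + .], [P → . e f] }  — shift, reduce
  I2: { [F' → F .] }  — accept
  I3: { [F → P .] }  — reduce
  I4: { [P → e . f] }  — shift
  I5: { [P → e f .] }  — reduce
  I6: { [F → + P . e] }  — shift
  I7: { [F → + P e .] }  — reduce

No state contains more than one complete item.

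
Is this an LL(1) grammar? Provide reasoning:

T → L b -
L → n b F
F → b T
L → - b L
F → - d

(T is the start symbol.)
A grammar is LL(1) if for each non-terminal N with multiple productions, the predict sets of those productions are pairwise disjoint, where PREDICT(N → α) = (FIRST(α) \ {ε}) ∪ (FOLLOW(N) if α ⇒* ε).

For L:
  PREDICT(L → n b F) = { 'n' }
  PREDICT(L → '-' b L) = { '-' }
For F:
  PREDICT(F → b T) = { 'b' }
  PREDICT(F → '-' d) = { '-' }
T has a single production, so nothing to check there.

All predict sets are disjoint. The grammar IS LL(1).

Answer: Yes, the grammar is LL(1).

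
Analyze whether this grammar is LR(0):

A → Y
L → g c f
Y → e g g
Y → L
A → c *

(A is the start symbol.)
Yes, the grammar is LR(0)

A grammar is LR(0) if no state in the canonical LR(0) collection has:
  - both a shift item (dot before a terminal) and a complete item (shift-reduce conflict), or
  - two or more complete items (reduce-reduce conflict; the accept item [A' → A .] counts as a complete item here).

Augment with A' → A and build the canonical LR(0) collection (I0 = CLOSURE({[A' → . A]}), then GOTO on every symbol after a dot until no new states appear). It has 12 states:
  I0: { [A → . Y], [A → . c *], [A' → . A], [L → . g c f], [Y → . L], [Y → . e g g] }  — shift
  I1: { [A' → A .] }  — accept
  I2: { [Y → L .] }  — reduce
  I3: { [A → Y .] }  — reduce
  I4: { [A → c . *] }  — shift
  I5: { [Y → e . g g] }  — shift
  I6: { [L → g . c f] }  — shift
  I7: { [L → g c . f] }  — shift
  I8: { [L → g c f .] }  — reduce
  I9: { [Y → e g . g] }  — shift
  I10: { [Y → e g g .] }  — reduce
  I11: { [A → c * .] }  — reduce

Every state is either a pure shift/goto state or contains exactly one complete item and nothing to shift — no conflicts. The grammar is LR(0).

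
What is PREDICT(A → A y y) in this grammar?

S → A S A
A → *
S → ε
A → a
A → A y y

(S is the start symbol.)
PREDICT(A → A y y) = (FIRST(RHS) \ {ε}) ∪ (FOLLOW(A) if ε ∈ FIRST(RHS), i.e. RHS ⇒* ε)
FIRST(A) = { '*', 'a' }
FIRST(A y y) = { '*', 'a' }
ε ∉ FIRST(A y y), so FOLLOW(A) is not added.
PREDICT(A → A y y) = { '*', 'a' }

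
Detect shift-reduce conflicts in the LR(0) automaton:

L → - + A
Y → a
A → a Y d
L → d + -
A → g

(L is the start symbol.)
No shift-reduce conflicts

A shift-reduce conflict occurs when an LR(0) state has both:
  - a complete (reduce) item [A → α .] (dot at the end), and
  - a shift item [B → β . c γ] (dot before a terminal).

Augment with L' → L and build the canonical LR(0) collection (I0 = CLOSURE({[L' → . L]}), then GOTO on every symbol after a dot until no new states appear). It has 13 states:
  I0: { [L → . - + A], [L → . d + -], [L' → . L] }  — shift
  I1: { [L → - . + A] }  — shift
  I2: { [L' → L .] }  — accept
  I3: { [L → d . + -] }  — shift
  I4: { [L → d + . -] }  — shift
  I5: { [L → d + - .] }  — reduce
  I6: { [A → . a Y d], [A → . g], [L → - + . A] }  — shift
  I7: { [L → - + A .] }  — reduce
  I8: { [A → a . Y d], [Y → . a] }  — shift
  I9: { [A → g .] }  — reduce
  I10: { [A → a Y . d] }  — shift
  I11: { [Y → a .] }  — reduce
  I12: { [A → a Y d .] }  — reduce

No state contains both a complete item and a shift item.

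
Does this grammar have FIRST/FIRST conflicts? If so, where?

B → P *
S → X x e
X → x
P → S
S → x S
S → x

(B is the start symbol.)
Yes. S → X x e / S → x S on { 'x' }; S → X x e / S → x on { 'x' }; S → x S / S → x on { 'x' }

FIRST sets of the non-terminals at (or reachable through a nullable prefix from) the front of some alternative:
  FIRST(X) = { 'x' }

Productions for S:
  S → X x e: FIRST = { 'x' }
  S → x S: FIRST = { 'x' }
  S → x: FIRST = { 'x' }
B, X, P have only one production, so no FIRST/FIRST conflict is possible there.

Conflict for S: S → X x e and S → x S
  Overlap: { 'x' }
Conflict for S: S → X x e and S → x
  Overlap: { 'x' }
Conflict for S: S → x S and S → x
  Overlap: { 'x' }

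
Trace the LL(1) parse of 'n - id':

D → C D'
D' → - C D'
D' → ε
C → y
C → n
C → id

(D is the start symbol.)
LL(1) parsing maintains a stack (initially the start symbol over $) and the input. At each step: if the stack top is a terminal, match it against the current input token; if it is a non-terminal N, replace it with the RHS of M[N, lookahead] (the unique production whose predict set contains the lookahead).

Stack is shown with the top on the left.

Stack     Input     Action
--------------------------
D $       n - id $  output D → C D'
C D' $    n - id $  output C → n
n D' $    n - id $  match 'n'
D' $      - id $    output D' → - C D'
- C D' $  - id $    match '-'
C D' $    id $      output C → id
id D' $   id $      match 'id'
D' $      $         output D' → ε
$         $         accept

The string is accepted.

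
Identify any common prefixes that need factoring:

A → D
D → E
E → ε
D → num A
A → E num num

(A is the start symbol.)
Left-factoring is needed when two productions for the same non-terminal
share a common prefix on the right-hand side.

Productions for A:
  A → D
  A → E num num
Productions for D:
  D → E
  D → num A

No common prefixes found.

Answer: No, left-factoring is not needed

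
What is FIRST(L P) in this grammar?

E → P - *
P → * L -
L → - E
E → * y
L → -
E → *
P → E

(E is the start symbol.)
FIRST sets of the non-terminals involved (from the grammar, by fixed-point iteration):
  FIRST(L) = { '-' }

To compute FIRST(L P), process the symbols left to right:
Symbol L is a non-terminal. Add FIRST(L) \ {ε} = { '-' }
L is not nullable (ε ∉ FIRST(L)), so stop here.
FIRST(L P) = { '-' }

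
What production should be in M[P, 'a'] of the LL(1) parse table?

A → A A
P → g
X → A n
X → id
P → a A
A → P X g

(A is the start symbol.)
To find M[P, 'a'], we find productions for P where 'a' is in the predict set (PREDICT(N → α) = (FIRST(α) \ {ε}) ∪ (FOLLOW(N) if α ⇒* ε)).

P → g: PREDICT = { 'g' }
P → a A: PREDICT = { 'a' }
  'a' is in predict set, so this production goes in M[P, 'a']

M[P, 'a'] = P → a A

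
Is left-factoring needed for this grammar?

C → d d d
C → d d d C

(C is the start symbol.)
Left-factoring is needed when two productions for the same non-terminal
share a common prefix on the right-hand side.

Productions for C:
  C → d d d
  C → d d d C

Found common prefix 'd d d' in productions for C

Answer: Yes, C has productions with common prefix 'd d d'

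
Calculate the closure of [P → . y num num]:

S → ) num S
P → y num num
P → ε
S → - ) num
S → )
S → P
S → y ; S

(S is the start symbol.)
{ [P → . y num num] }

To compute CLOSURE, for each item [A → α.Bβ] where B is a non-terminal, add [B → .γ] for all productions B → γ; repeat for the newly added items until nothing changes.

Start with: [P → . y num num]
The dot precedes the terminal y, so nothing is added.

CLOSURE = { [P → . y num num] }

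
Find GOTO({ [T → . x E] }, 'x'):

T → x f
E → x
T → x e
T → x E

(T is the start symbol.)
{ [E → . x], [T → x . E] }

GOTO(I, 'x') = CLOSURE({ [A → αX.β] : [A → α.Xβ] ∈ I, X = 'x' })

Items with dot before 'x', with the dot advanced:
  [T → . x E] → [T → x . E]
Closure of the advanced items:
  [T → x . E] has the dot before E: add [E → . x]

GOTO = { [E → . x], [T → x . E] }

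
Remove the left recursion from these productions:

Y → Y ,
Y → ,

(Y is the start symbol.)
Y is directly left-recursive. The standard transformation for
  A → A α₁ | ... | A α_m | β₁ | ... | β_n
is
  A  → β₁ A' | ... | β_n A'
  A' → α₁ A' | ... | α_m A' | ε

Y → , becomes Y → , Y'
Y → Y , becomes Y' → , Y'
Add Y' → ε

Resulting grammar:
Y → , Y'
Y' → , Y'
Y' → ε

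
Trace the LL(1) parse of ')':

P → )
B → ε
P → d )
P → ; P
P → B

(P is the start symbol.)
LL(1) parsing maintains a stack (initially the start symbol over $) and the input. At each step: if the stack top is a terminal, match it against the current input token; if it is a non-terminal N, replace it with the RHS of M[N, lookahead] (the unique production whose predict set contains the lookahead).

Stack is shown with the top on the left.

Stack  Input  Action
--------------------
P $    ) $    output P → )
) $    ) $    match ')'
$      $      accept

The string is accepted.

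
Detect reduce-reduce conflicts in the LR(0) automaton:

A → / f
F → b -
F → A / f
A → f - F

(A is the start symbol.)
A reduce-reduce conflict occurs when an LR(0) state has two complete items [A → α .] and [B → β .] — both call for a reduction, and with no lookahead the parser cannot choose between them.

Augment with A' → A and build the canonical LR(0) collection (I0 = CLOSURE({[A' → . A]}), then GOTO on every symbol after a dot until no new states appear). It has 12 states:
  I0: { [A → . / f], [A → . f - F], [A' → . A] }  — shift
  I1: { [A → / . f] }  — shift
  I2: { [A' → A .] }  — accept
  I3: { [A → f . - F] }  — shift
  I4: { [A → . / f], [A → . f - F], [A → f - . F], [F → . A / f], [F → . b -] }  — shift
  I5: { [F → A . / f] }  — shift
  I6: { [A → f - F .] }  — reduce
  I7: { [F → b . -] }  — shift
  I8: { [F → b - .] }  — reduce
  I9: { [F → A / . f] }  — shift
  I10: { [F → A / f .] }  — reduce
  I11: { [A → / f .] }  — reduce

No state contains more than one complete item.

Answer: No reduce-reduce conflicts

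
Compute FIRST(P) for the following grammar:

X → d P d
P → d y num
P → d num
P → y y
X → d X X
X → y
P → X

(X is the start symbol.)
{ 'd', 'y' }

FIRST sets of the other non-terminals involved (by the same procedure, iterated to a fixed point):
  FIRST(X) = { 'd', 'y' }

From P → d y num:
  - d is a terminal: add 'd' and stop
From P → d num:
  - d is a terminal: add 'd' and stop
From P → y y:
  - y is a terminal: add 'y' and stop
From P → X:
  - X is a non-terminal: add FIRST(X) \ {ε} = { 'd', 'y' }
    X is not nullable, so stop

Collecting: FIRST(P) = { 'd', 'y' }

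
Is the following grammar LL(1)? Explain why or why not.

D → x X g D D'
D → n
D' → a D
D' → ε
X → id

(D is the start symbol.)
Relevant sets:
  FOLLOW(D') = { $, 'a' }

For D:
  PREDICT(D → x X g D D') = { 'x' }
  PREDICT(D → n) = { 'n' }
For D':
  PREDICT(D' → a D) = { 'a' }
  PREDICT(D' → ε) = { $, 'a' }
X has a single production, so nothing to check there.

Conflict found: Predict set conflict for D': { 'a' }
The grammar is NOT LL(1).

Answer: No. Predict set conflict for D': { 'a' }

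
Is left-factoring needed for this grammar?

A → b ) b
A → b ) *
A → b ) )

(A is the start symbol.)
Left-factoring is needed when two productions for the same non-terminal
share a common prefix on the right-hand side.

Productions for A:
  A → b ) b
  A → b ) *
  A → b ) )

Found common prefix 'b )' in productions for A

Answer: Yes, A has productions with common prefix 'b )'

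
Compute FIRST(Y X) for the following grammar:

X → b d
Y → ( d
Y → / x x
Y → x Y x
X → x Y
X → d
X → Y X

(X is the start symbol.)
FIRST sets of the non-terminals involved (from the grammar, by fixed-point iteration):
  FIRST(Y) = { '(', '/', 'x' }

To compute FIRST(Y X), process the symbols left to right:
Symbol Y is a non-terminal. Add FIRST(Y) \ {ε} = { '(', '/', 'x' }
Y is not nullable (ε ∉ FIRST(Y)), so stop here.
FIRST(Y X) = { '(', '/', 'x' }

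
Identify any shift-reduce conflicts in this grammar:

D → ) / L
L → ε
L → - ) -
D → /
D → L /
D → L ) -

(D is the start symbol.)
A shift-reduce conflict occurs when an LR(0) state has both:
  - a complete (reduce) item [A → α .] (dot at the end), and
  - a shift item [B → β . c γ] (dot before a terminal).

Augment with D' → D and build the canonical LR(0) collection (I0 = CLOSURE({[D' → . D]}), then GOTO on every symbol after a dot until no new states appear). It has 13 states:
  I0: { [D → . ) / L], [D → . /], [D → . L ) -], [D → . L /], [D' → . D], [L → . - ) -], [L → .] }  — shift, reduce
  I1: { [D → ) . / L] }  — shift
  I2: { [L → - . ) -] }  — shift
  I3: { [D → / .] }  — reduce
  I4: { [D' → D .] }  — accept
  I5: { [D → L . ) -], [D → L . /] }  — shift
  I6: { [D → L ) . -] }  — shift
  I7: { [D → L / .] }  — reduce
  I8: { [D → L ) - .] }  — reduce
  I9: { [L → - ) . -] }  — shift
  I10: { [L → - ) - .] }  — reduce
  I11: { [D → ) / . L], [L → . - ) -], [L → .] }  — shift, reduce
  I12: { [D → ) / L .] }  — reduce

I0 contains reduce item [L → .] and shift items [D → . ) / L], [D → . /], [L → . - ) -] — shift-reduce conflict.
I11 contains reduce item [L → .] and shift item [L → . - ) -] — shift-reduce conflict.

Answer: Yes — I0: [L → .] vs [D → . ) / L]; I11: [L → .] vs [L → . - ) -]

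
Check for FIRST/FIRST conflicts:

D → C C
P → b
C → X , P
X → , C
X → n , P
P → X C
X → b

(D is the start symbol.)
Yes. P → b / P → X C on { 'b' }

A FIRST/FIRST conflict occurs when two productions N → α and N → β for the same non-terminal have FIRST(α) ∩ FIRST(β) ≠ ∅ (with ε ∈ FIRST of a nullable right-hand side, so two nullable alternatives also conflict).

FIRST sets of the non-terminals at (or reachable through a nullable prefix from) the front of some alternative:
  FIRST(X) = { ',', 'b', 'n' }

Productions for P:
  P → b: FIRST = { 'b' }
  P → X C: FIRST = { ',', 'b', 'n' }
Productions for X:
  X → , C: FIRST = { ',' }
  X → n , P: FIRST = { 'n' }
  X → b: FIRST = { 'b' }
D, C have only one production, so no FIRST/FIRST conflict is possible there.

Conflict for P: P → b and P → X C
  Overlap: { 'b' }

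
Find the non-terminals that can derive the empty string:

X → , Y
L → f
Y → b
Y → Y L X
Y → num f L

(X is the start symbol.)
None

A non-terminal is nullable if it can derive ε (the empty string): either it has an ε-production, or it has a production whose right-hand side consists entirely of nullable non-terminals.

There are no ε-productions, so no non-terminal can derive ε.
No non-terminals are nullable.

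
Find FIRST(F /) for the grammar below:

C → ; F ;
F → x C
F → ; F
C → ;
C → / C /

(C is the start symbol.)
{ ';', 'x' }

FIRST sets of the non-terminals involved (from the grammar, by fixed-point iteration):
  FIRST(F) = { ';', 'x' }

To compute FIRST(F /), process the symbols left to right:
Symbol F is a non-terminal. Add FIRST(F) \ {ε} = { ';', 'x' }
F is not nullable (ε ∉ FIRST(F)), so stop here.
FIRST(F /) = { ';', 'x' }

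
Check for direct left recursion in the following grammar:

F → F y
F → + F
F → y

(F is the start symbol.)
Yes, F is left-recursive

Direct left recursion occurs when N → N α for some non-terminal N (the right-hand side begins with the left-hand side itself).

F → F y: LEFT RECURSIVE (starts with F)
F → + F: starts with '+'
F → y: starts with y

The grammar has direct left recursion on: F.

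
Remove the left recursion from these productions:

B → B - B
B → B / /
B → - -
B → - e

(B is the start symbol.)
B is directly left-recursive. The standard transformation for
  A → A α₁ | ... | A α_m | β₁ | ... | β_n
is
  A  → β₁ A' | ... | β_n A'
  A' → α₁ A' | ... | α_m A' | ε

B → - - becomes B → - - B'
B → - e becomes B → - e B'
B → B - B becomes B' → - B B'
B → B / / becomes B' → / / B'
Add B' → ε

Resulting grammar:
B → - - B'
B → - e B'
B' → - B B'
B' → / / B'
B' → ε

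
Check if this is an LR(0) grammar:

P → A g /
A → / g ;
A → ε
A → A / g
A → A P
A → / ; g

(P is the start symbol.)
No. Shift-reduce conflict between [A → .] and [A → . / ; g]

Augment with P' → P and build the canonical LR(0) collection (I0 = CLOSURE({[P' → . P]}), then GOTO on every symbol after a dot until no new states appear). It has 13 states:
  I0: { [A → . / ; g], [A → . / g ;], [A → . A / g], [A → . A P], [A → .], [P → . A g /], [P' → . P] }  — shift, reduce
  I1: { [A → / . ; g], [A → / . g ;] }  — shift
  I2: { [A → . / ; g], [A → . / g ;], [A → . A / g], [A → . A P], [A → .], [A → A . / g], [A → A . P], [P → . A g /], [P → A . g /] }  — shift, reduce
  I3: { [P' → P .] }  — accept
  I4: { [A → / . ; g], [A → / . g ;], [A → A / . g] }  — shift
  I5: { [A → A P .] }  — reduce
  I6: { [P → A g . /] }  — shift
  I7: { [P → A g / .] }  — reduce
  I8: { [A → / ; . g] }  — shift
  I9: { [A → / g . ;], [A → A / g .] }  — shift, reduce
  I10: { [A → / g ; .] }  — reduce
  I11: { [A → / ; g .] }  — reduce
  I12: { [A → / g . ;] }  — shift

Conflict in state I0:
  Shift-reduce conflict between [A → .] and [A → . / ; g]
So the grammar is NOT LR(0).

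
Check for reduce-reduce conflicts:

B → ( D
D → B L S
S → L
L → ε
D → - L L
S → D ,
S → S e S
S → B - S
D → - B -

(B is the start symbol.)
A reduce-reduce conflict occurs when an LR(0) state has two complete items [A → α .] and [B → β .] — both call for a reduction, and with no lookahead the parser cannot choose between them.

Augment with B' → B and build the canonical LR(0) collection (I0 = CLOSURE({[B' → . B]}), then GOTO on every symbol after a dot until no new states appear). It has 20 states:
  I0: { [B → . ( D], [B' → . B] }  — shift
  I1: { [B → ( . D], [B → . ( D], [D → . - B -], [D → . - L L], [D → . B L S] }  — shift
  I2: { [B' → B .] }  — accept
  I3: { [B → . ( D], [D → - . B -], [D → - . L L], [L → .] }  — shift, reduce
  I4: { [D → B . L S], [L → .] }  — reduce
  I5: { [B → ( D .] }  — reduce
  I6: { [B → . ( D], [D → . - B -], [D → . - L L], [D → . B L S], [D → B L . S], [L → .], [S → . B - S], [S → . D ,], [S → . L], [S → . S e S] }  — shift, reduce
  I7: { [D → B . L S], [L → .], [S → B . - S] }  — shift, reduce
  I8: { [S → D . ,] }  — shift
  I9: { [S → L .] }  — reduce
  I10: { [D → B L S .], [S → S . e S] }  — shift, reduce
  I11: { [B → . ( D], [D → . - B -], [D → . - L L], [D → . B L S], [L → .], [S → . B - S], [S → . D ,], [S → . L], [S → . S e S], [S → S e . S] }  — shift, reduce
  I12: { [S → S . e S], [S → S e S .] }  — shift, reduce
  I13: { [S → D , .] }  — reduce
  I14: { [B → . ( D], [D → . - B -], [D → . - L L], [D → . B L S], [L → .], [S → . B - S], [S → . D ,], [S → . L], [S → . S e S], [S → B - . S] }  — shift, reduce
  I15: { [S → B - S .], [S → S . e S] }  — shift, reduce
  I16: { [D → - B . -] }  — shift
  I17: { [D → - L . L], [L → .] }  — reduce
  I18: { [D → - L L .] }  — reduce
  I19: { [D → - B - .] }  — reduce

No state contains more than one complete item.

Answer: No reduce-reduce conflicts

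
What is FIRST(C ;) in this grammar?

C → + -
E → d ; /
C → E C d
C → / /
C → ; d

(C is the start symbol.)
FIRST sets of the non-terminals involved (from the grammar, by fixed-point iteration):
  FIRST(C) = { '+', '/', ';', 'd' }

To compute FIRST(C ;), process the symbols left to right:
Symbol C is a non-terminal. Add FIRST(C) \ {ε} = { '+', '/', ';', 'd' }
C is not nullable (ε ∉ FIRST(C)), so stop here.
FIRST(C ;) = { '+', '/', ';', 'd' }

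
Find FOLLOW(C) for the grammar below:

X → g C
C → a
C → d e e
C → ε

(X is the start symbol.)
{ $ }

In X → g C: C is at the end, add FOLLOW(X)

The FOLLOW sets referred to above (computed the same way, to a fixed point):
  FOLLOW(X) = { $ }

Taking the union: FOLLOW(C) = { $ }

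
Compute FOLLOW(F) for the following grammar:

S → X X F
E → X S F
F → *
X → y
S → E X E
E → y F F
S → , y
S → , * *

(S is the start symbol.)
{ $, '*', 'y' }

To compute FOLLOW(F), find every occurrence of F on a right-hand side N → α F β: add FIRST(β) \ {ε}, and if β is empty or nullable also add FOLLOW(N). Iterate to a fixed point.

In S → X X F: F is at the end, add FOLLOW(S)
In E → X S F: F is at the end, add FOLLOW(E)
In E → y F F: F is followed by F, add FIRST(F) \ {ε} = { '*' }
In E → y F F: F is at the end, add FOLLOW(E)

The FOLLOW sets referred to above (computed the same way, to a fixed point):
  FOLLOW(S) = { $, '*' }
  FOLLOW(E) = { $, '*', 'y' }

Taking the union: FOLLOW(F) = { $, '*', 'y' }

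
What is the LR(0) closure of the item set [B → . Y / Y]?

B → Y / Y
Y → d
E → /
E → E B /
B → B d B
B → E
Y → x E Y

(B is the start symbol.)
{ [B → . Y / Y], [Y → . d], [Y → . x E Y] }

To compute CLOSURE, for each item [A → α.Bβ] where B is a non-terminal, add [B → .γ] for all productions B → γ; repeat for the newly added items until nothing changes.

Start with: [B → . Y / Y]
  [B → . Y / Y] has the dot before Y: add [Y → . d], [Y → . x E Y]
No further items can be added.

CLOSURE = { [B → . Y / Y], [Y → . d], [Y → . x E Y] }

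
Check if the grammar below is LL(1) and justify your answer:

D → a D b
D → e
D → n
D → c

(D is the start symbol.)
A grammar is LL(1) if for each non-terminal N with multiple productions, the predict sets of those productions are pairwise disjoint, where PREDICT(N → α) = (FIRST(α) \ {ε}) ∪ (FOLLOW(N) if α ⇒* ε).

For D:
  PREDICT(D → a D b) = { 'a' }
  PREDICT(D → e) = { 'e' }
  PREDICT(D → n) = { 'n' }
  PREDICT(D → c) = { 'c' }

All predict sets are disjoint. The grammar IS LL(1).

Answer: Yes, the grammar is LL(1).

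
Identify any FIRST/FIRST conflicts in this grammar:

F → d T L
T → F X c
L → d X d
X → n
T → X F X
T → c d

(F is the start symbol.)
A FIRST/FIRST conflict occurs when two productions N → α and N → β for the same non-terminal have FIRST(α) ∩ FIRST(β) ≠ ∅ (with ε ∈ FIRST of a nullable right-hand side, so two nullable alternatives also conflict).

FIRST sets of the non-terminals at (or reachable through a nullable prefix from) the front of some alternative:
  FIRST(F) = { 'd' }
  FIRST(X) = { 'n' }

Productions for T:
  T → F X c: FIRST = { 'd' }
  T → X F X: FIRST = { 'n' }
  T → c d: FIRST = { 'c' }
F, L, X have only one production, so no FIRST/FIRST conflict is possible there.

All alternatives of each non-terminal have pairwise disjoint FIRST sets.

Answer: No FIRST/FIRST conflicts.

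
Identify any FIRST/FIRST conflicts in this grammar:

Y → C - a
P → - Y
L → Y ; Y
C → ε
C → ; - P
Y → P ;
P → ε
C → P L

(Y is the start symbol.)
Yes. Y → C '-' a / Y → P ';' on { '-', ';' }; C → ';' '-' P / C → P L on { ';' }

A FIRST/FIRST conflict occurs when two productions N → α and N → β for the same non-terminal have FIRST(α) ∩ FIRST(β) ≠ ∅ (with ε ∈ FIRST of a nullable right-hand side, so two nullable alternatives also conflict).

FIRST sets of the non-terminals at (or reachable through a nullable prefix from) the front of some alternative:
  FIRST(C) = { '-', ';', ε }
  FIRST(P) = { '-', ε }
  FIRST(L) = { '-', ';' }

Productions for Y:
  Y → C - a: FIRST = { '-', ';' }
  Y → P ;: FIRST = { '-', ';' }
Productions for P:
  P → - Y: FIRST = { '-' }
  P → ε: FIRST = { ε }
Productions for C:
  C → ε: FIRST = { ε }
  C → ; - P: FIRST = { ';' }
  C → P L: FIRST = { '-', ';' }
L has only one production, so no FIRST/FIRST conflict is possible there.

Conflict for Y: Y → C - a and Y → P ;
  Overlap: { '-', ';' }
Conflict for C: C → ; - P and C → P L
  Overlap: { ';' }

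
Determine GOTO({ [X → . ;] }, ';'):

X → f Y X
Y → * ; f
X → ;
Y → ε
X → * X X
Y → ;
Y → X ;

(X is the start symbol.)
GOTO(I, ';') = CLOSURE({ [A → αX.β] : [A → α.Xβ] ∈ I, X = ';' })

Items with dot before ';', with the dot advanced:
  [X → . ;] → [X → ; .]
Closure adds nothing (no advanced item has the dot before a non-terminal).

GOTO = { [X → ; .] }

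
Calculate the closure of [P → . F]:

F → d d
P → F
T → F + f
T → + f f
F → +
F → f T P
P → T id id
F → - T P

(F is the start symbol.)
To compute CLOSURE, for each item [A → α.Bβ] where B is a non-terminal, add [B → .γ] for all productions B → γ; repeat for the newly added items until nothing changes.

Start with: [P → . F]
  [P → . F] has the dot before F: add [F → . d d], [F → . +], [F → . f T P], [F → . - T P]
No further items can be added.

CLOSURE = { [F → . +], [F → . - T P], [F → . d d], [F → . f T P], [P → . F] }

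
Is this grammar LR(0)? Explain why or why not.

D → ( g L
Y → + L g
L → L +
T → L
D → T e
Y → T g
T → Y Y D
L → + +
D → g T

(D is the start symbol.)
Augment with D' → D and build the canonical LR(0) collection (I0 = CLOSURE({[D' → . D]}), then GOTO on every symbol after a dot until no new states appear). It has 22 states:
  I0: { [D → . ( g L], [D → . T e], [D → . g T], [D' → . D], [L → . + +], [L → . L +], [T → . L], [T → . Y Y D], [Y → . + L g], [Y → . T g] }  — shift
  I1: { [D → ( . g L] }  — shift
  I2: { [L → + . +], [L → . + +], [L → . L +], [Y → + . L g] }  — shift
  I3: { [D' → D .] }  — accept
  I4: { [L → L . +], [T → L .] }  — shift, reduce
  I5: { [D → T . e], [Y → T . g] }  — shift
  I6: { [L → . + +], [L → . L +], [T → . L], [T → . Y Y D], [T → Y . Y D], [Y → . + L g], [Y → . T g] }  — shift
  I7: { [D → g . T], [L → . + +], [L → . L +], [T → . L], [T → . Y Y D], [Y → . + L g], [Y → . T g] }  — shift
  I8: { [D → g T .], [Y → T . g] }  — shift, reduce
  I9: { [Y → T g .] }  — reduce
  I10: { [Y → T . g] }  — shift
  I11: { [D → . ( g L], [D → . T e], [D → . g T], [L → . + +], [L → . L +], [T → . L], [T → . Y Y D], [T → Y . Y D], [T → Y Y . D], [Y → . + L g], [Y → . T g] }  — shift
  I12: { [T → Y Y D .] }  — reduce
  I13: { [D → T e .] }  — reduce
  I14: { [L → L + .] }  — reduce
  I15: { [L → + + .], [L → + . +] }  — shift, reduce
  I16: { [L → L . +], [Y → + L . g] }  — shift
  I17: { [Y → + L g .] }  — reduce
  I18: { [L → + + .] }  — reduce
  I19: { [D → ( g . L], [L → . + +], [L → . L +] }  — shift
  I20: { [L → + . +] }  — shift
  I21: { [D → ( g L .], [L → L . +] }  — shift, reduce

Conflict in state I4:
  Shift-reduce conflict between [T → L .] and [L → L . +]
So the grammar is NOT LR(0).

Answer: No. Shift-reduce conflict between [T → L .] and [L → L . +]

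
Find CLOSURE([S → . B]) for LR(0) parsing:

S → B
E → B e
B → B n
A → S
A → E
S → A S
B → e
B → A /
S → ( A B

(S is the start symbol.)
{ [A → . E], [A → . S], [B → . A /], [B → . B n], [B → . e], [E → . B e], [S → . ( A B], [S → . A S], [S → . B] }

To compute CLOSURE, for each item [A → α.Bβ] where B is a non-terminal, add [B → .γ] for all productions B → γ; repeat for the newly added items until nothing changes.

Start with: [S → . B]
  [S → . B] has the dot before B: add [B → . B n], [B → . e], [B → . A /]
  [B → . A /] has the dot before A: add [A → . S], [A → . E]
  [A → . S] has the dot before S: add [S → . A S], [S → . ( A B]
  [A → . E] has the dot before E: add [E → . B e]
No further items can be added.

CLOSURE = { [A → . E], [A → . S], [B → . A /], [B → . B n], [B → . e], [E → . B e], [S → . ( A B], [S → . A S], [S → . B] }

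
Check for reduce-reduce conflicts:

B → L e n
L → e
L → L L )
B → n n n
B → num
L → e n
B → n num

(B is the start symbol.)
Yes — I12: [B → L e n .] vs [L → e n .]

A reduce-reduce conflict occurs when an LR(0) state has two complete items [A → α .] and [B → β .] — both call for a reduction, and with no lookahead the parser cannot choose between them.

Augment with B' → B and build the canonical LR(0) collection (I0 = CLOSURE({[B' → . B]}), then GOTO on every symbol after a dot until no new states appear). It has 14 states:
  I0: { [B → . L e n], [B → . n n n], [B → . n num], [B → . num], [B' → . B], [L → . L L )], [L → . e n], [L → . e] }  — shift
  I1: { [B' → B .] }  — accept
  I2: { [B → L . e n], [L → . L L )], [L → . e n], [L → . e], [L → L . L )] }  — shift
  I3: { [L → e . n], [L → e .] }  — shift, reduce
  I4: { [B → n . n n], [B → n . num] }  — shift
  I5: { [B → num .] }  — reduce
  I6: { [B → n n . n] }  — shift
  I7: { [B → n num .] }  — reduce
  I8: { [B → n n n .] }  — reduce
  I9: { [L → e n .] }  — reduce
  I10: { [L → . L L )], [L → . e n], [L → . e], [L → L . L )], [L → L L . )] }  — shift
  I11: { [B → L e . n], [L → e . n], [L → e .] }  — shift, reduce
  I12: { [B → L e n .], [L → e n .] }  — 2 reduces
  I13: { [L → L L ) .] }  — reduce

I12 contains complete items [B → L e n .], [L → e n .] — reduce-reduce conflict.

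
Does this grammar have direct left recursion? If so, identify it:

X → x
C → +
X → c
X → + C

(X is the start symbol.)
X → x: starts with x
C → +: starts with '+'
X → c: starts with c
X → + C: starts with '+'

No direct left recursion found.

Answer: No direct left recursion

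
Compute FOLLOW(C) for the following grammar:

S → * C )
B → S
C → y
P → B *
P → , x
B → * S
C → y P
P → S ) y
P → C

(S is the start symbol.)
To compute FOLLOW(C), find every occurrence of C on a right-hand side N → α C β: add FIRST(β) \ {ε}, and if β is empty or nullable also add FOLLOW(N). Iterate to a fixed point.

In S → * C ): C is followed by ')', add FIRST(')') \ {ε} = { ')' }
In P → C: C is at the end, add FOLLOW(P)

The FOLLOW sets referred to above (computed the same way, to a fixed point):
  FOLLOW(P) = { ')' }

Taking the union: FOLLOW(C) = { ')' }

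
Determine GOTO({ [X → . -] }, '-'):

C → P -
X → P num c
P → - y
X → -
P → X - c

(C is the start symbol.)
GOTO(I, '-') = CLOSURE({ [A → αX.β] : [A → α.Xβ] ∈ I, X = '-' })

Items with dot before '-', with the dot advanced:
  [X → . -] → [X → - .]
Closure adds nothing (no advanced item has the dot before a non-terminal).

GOTO = { [X → - .] }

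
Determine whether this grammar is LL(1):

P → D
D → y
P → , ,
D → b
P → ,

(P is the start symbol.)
No. Predict set conflict for P: { ',' }

Relevant sets:
  FIRST(D) = { 'b', 'y' }

For P:
  PREDICT(P → D) = { 'b', 'y' }
  PREDICT(P → ',' ',') = { ',' }
  PREDICT(P → ',') = { ',' }
For D:
  PREDICT(D → y) = { 'y' }
  PREDICT(D → b) = { 'b' }

Conflict found: Predict set conflict for P: { ',' }
The grammar is NOT LL(1).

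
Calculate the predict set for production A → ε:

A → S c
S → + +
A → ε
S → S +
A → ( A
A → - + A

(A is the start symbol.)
{ $ }

PREDICT(A → ε) = (FIRST(RHS) \ {ε}) ∪ (FOLLOW(A) if ε ∈ FIRST(RHS), i.e. RHS ⇒* ε)
The right-hand side is ε (FIRST(ε) = { ε }), so the predict set is FOLLOW(A) = { $ }
PREDICT(A → ε) = { $ }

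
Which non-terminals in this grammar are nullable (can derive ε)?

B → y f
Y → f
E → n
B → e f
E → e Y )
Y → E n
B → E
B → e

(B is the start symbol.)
A non-terminal is nullable if it can derive ε (the empty string): either it has an ε-production, or it has a production whose right-hand side consists entirely of nullable non-terminals.

There are no ε-productions, so no non-terminal can derive ε.
No non-terminals are nullable.

Answer: None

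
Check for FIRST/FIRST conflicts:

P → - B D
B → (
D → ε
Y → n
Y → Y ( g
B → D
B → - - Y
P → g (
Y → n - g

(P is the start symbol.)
A FIRST/FIRST conflict occurs when two productions N → α and N → β for the same non-terminal have FIRST(α) ∩ FIRST(β) ≠ ∅ (with ε ∈ FIRST of a nullable right-hand side, so two nullable alternatives also conflict).

FIRST sets of the non-terminals at (or reachable through a nullable prefix from) the front of some alternative:
  FIRST(D) = { ε }
  FIRST(Y) = { 'n' }

Productions for P:
  P → - B D: FIRST = { '-' }
  P → g (: FIRST = { 'g' }
Productions for B:
  B → (: FIRST = { '(' }
  B → D: FIRST = { ε }
  B → - - Y: FIRST = { '-' }
Productions for Y:
  Y → n: FIRST = { 'n' }
  Y → Y ( g: FIRST = { 'n' }
  Y → n - g: FIRST = { 'n' }
D has only one production, so no FIRST/FIRST conflict is possible there.

Conflict for Y: Y → n and Y → Y ( g
  Overlap: { 'n' }
Conflict for Y: Y → n and Y → n - g
  Overlap: { 'n' }
Conflict for Y: Y → Y ( g and Y → n - g
  Overlap: { 'n' }

Answer: Yes. Y → n / Y → Y '(' g on { 'n' }; Y → n / Y → n '-' g on { 'n' }; Y → Y '(' g / Y → n '-' g on { 'n' }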